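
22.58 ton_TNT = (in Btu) 8.954e+07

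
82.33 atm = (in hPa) 8.342e+04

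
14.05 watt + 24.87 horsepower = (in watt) 1.856e+04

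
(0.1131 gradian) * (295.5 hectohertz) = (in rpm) 501.3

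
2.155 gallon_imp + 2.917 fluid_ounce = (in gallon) 2.611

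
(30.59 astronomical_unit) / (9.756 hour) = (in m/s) 1.303e+08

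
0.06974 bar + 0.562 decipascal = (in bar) 0.06974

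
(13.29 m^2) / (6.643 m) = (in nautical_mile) 0.00108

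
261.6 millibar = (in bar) 0.2616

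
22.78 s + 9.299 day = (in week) 1.328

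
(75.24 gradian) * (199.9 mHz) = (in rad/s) 0.2363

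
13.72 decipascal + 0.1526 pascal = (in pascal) 1.525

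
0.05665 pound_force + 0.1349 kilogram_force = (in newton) 1.575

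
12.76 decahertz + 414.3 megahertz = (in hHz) 4.143e+06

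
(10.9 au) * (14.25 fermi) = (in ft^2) 0.2501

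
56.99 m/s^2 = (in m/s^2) 56.99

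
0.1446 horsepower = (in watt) 107.8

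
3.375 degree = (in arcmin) 202.5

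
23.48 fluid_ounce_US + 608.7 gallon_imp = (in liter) 2768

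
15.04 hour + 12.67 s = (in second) 5.416e+04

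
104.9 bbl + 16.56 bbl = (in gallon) 5101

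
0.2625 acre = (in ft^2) 1.143e+04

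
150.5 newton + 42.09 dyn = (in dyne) 1.505e+07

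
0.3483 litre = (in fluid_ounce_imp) 12.26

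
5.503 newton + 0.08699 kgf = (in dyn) 6.356e+05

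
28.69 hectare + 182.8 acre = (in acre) 253.7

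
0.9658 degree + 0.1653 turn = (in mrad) 1055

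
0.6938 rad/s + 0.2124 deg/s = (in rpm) 6.661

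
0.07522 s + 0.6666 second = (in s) 0.7418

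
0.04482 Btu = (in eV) 2.951e+20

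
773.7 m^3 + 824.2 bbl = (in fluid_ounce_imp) 3.184e+07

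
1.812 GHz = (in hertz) 1.812e+09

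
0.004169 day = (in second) 360.2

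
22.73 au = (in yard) 3.719e+12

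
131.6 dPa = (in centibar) 0.01316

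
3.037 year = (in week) 158.4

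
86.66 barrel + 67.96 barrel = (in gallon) 6494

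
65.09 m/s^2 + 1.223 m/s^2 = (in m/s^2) 66.31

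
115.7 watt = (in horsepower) 0.1552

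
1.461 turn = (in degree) 526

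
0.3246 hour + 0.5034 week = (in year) 0.009691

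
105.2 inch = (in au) 1.786e-11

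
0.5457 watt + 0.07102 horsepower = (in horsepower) 0.07175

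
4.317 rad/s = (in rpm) 41.22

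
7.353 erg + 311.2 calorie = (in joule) 1302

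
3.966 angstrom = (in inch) 1.561e-08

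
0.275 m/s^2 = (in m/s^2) 0.275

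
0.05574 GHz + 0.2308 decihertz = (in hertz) 5.574e+07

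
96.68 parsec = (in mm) 2.983e+21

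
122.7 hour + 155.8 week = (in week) 156.5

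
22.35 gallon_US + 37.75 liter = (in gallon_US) 32.32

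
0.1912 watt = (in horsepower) 0.0002564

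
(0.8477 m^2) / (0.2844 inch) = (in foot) 385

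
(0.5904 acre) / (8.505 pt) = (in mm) 7.963e+08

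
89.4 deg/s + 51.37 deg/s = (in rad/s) 2.457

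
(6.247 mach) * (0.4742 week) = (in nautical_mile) 3.294e+05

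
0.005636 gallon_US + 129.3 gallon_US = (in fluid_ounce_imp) 1.723e+04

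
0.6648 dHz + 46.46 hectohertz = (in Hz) 4646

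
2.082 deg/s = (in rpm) 0.347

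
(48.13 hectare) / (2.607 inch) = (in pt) 2.06e+10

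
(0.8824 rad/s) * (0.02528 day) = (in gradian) 1.227e+05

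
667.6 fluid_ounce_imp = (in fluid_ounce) 641.4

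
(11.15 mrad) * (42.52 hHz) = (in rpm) 452.7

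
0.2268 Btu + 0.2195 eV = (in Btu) 0.2268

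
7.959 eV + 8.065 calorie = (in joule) 33.74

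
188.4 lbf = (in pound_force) 188.4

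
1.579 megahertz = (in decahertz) 1.579e+05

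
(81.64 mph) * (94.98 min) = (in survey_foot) 6.824e+05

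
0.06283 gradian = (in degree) 0.05655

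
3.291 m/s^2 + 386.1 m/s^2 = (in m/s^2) 389.4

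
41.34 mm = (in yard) 0.04521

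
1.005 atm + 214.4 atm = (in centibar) 2.183e+04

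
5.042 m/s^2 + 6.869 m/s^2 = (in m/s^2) 11.91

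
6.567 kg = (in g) 6567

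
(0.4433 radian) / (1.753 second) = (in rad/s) 0.2529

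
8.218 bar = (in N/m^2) 8.218e+05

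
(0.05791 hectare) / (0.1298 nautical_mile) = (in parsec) 7.807e-17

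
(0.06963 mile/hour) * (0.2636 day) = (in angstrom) 7.089e+12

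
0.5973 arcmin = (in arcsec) 35.84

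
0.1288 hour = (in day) 0.005367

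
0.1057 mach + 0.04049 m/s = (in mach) 0.1058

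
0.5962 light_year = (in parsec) 0.1828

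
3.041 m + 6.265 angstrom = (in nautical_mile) 0.001642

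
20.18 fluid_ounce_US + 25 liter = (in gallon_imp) 5.631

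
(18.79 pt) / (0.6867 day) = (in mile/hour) 2.499e-07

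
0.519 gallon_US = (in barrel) 0.01236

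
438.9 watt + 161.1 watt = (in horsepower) 0.8046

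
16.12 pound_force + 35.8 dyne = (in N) 71.71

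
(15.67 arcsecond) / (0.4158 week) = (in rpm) 2.885e-09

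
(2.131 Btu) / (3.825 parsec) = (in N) 1.905e-14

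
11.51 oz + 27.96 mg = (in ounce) 11.51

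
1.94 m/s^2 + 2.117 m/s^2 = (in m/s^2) 4.057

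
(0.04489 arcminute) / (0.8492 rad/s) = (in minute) 2.563e-07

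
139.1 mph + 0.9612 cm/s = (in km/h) 223.9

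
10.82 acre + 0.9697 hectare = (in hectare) 5.348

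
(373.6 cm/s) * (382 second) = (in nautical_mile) 0.7706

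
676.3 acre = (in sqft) 2.946e+07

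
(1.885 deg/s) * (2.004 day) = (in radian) 5696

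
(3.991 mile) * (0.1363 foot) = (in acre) 0.06594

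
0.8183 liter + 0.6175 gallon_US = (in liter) 3.156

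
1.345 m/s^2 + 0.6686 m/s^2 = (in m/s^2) 2.014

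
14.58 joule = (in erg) 1.458e+08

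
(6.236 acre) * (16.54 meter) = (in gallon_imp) 9.182e+07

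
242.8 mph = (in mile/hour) 242.8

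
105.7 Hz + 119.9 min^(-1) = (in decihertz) 1077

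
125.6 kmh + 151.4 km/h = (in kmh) 277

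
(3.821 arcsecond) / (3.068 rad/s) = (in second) 6.038e-06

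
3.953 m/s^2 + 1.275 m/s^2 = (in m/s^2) 5.228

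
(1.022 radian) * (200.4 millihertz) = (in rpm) 1.956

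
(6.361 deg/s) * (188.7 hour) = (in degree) 4.321e+06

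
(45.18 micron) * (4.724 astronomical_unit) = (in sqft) 3.437e+08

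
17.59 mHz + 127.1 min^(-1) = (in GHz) 2.136e-09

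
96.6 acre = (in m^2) 3.909e+05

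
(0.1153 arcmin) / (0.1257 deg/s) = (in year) 4.848e-10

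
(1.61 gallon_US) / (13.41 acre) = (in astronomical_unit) 7.507e-19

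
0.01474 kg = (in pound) 0.0325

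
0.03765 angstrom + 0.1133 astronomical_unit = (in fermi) 1.695e+25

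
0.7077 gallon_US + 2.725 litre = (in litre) 5.404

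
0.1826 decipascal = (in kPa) 1.826e-05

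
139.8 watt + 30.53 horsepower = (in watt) 2.291e+04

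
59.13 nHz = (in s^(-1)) 5.913e-08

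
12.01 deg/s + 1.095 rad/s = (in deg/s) 74.75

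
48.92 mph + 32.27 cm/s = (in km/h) 79.89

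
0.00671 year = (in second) 2.116e+05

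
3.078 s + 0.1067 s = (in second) 3.185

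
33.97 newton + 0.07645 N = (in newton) 34.05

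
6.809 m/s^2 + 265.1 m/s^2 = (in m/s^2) 271.9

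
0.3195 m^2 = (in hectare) 3.195e-05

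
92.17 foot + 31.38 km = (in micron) 3.141e+10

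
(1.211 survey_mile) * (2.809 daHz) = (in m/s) 5.475e+04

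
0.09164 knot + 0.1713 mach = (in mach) 0.1714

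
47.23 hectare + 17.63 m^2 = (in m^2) 4.723e+05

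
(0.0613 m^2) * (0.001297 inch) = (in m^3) 2.019e-06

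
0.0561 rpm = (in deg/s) 0.3366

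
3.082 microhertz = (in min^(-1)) 0.0001849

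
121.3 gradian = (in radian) 1.905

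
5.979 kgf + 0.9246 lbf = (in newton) 62.75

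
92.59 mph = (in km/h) 149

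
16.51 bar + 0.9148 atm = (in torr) 1.308e+04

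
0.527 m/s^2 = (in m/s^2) 0.527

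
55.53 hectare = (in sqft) 5.977e+06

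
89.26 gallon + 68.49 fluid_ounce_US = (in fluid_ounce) 1.149e+04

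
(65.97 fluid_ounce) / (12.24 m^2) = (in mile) 9.904e-08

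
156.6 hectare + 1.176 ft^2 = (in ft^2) 1.686e+07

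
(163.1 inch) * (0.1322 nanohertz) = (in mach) 1.608e-12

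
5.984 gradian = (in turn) 0.01496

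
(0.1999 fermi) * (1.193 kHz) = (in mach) 7.004e-16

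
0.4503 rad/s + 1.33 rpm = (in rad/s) 0.5896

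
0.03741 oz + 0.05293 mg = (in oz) 0.03741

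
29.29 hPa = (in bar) 0.02929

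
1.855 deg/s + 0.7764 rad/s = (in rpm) 7.723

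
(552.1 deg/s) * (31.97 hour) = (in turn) 1.765e+05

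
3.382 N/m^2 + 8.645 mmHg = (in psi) 0.1677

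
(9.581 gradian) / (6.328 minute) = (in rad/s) 0.0003964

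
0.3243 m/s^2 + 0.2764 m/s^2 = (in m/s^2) 0.6007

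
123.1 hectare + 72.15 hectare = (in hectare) 195.2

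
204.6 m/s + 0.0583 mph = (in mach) 0.601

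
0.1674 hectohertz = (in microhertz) 1.674e+07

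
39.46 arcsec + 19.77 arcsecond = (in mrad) 0.2872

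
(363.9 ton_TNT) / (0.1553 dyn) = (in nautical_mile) 5.294e+14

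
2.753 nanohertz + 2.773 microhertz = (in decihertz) 2.776e-05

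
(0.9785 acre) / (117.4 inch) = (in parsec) 4.304e-14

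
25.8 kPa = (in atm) 0.2546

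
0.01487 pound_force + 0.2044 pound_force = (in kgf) 0.09946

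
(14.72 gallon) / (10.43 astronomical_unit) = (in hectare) 3.571e-18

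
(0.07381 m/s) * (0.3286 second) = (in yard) 0.02652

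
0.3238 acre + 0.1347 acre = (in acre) 0.4585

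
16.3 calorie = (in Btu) 0.06464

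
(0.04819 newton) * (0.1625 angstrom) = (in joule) 7.831e-13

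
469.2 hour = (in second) 1.689e+06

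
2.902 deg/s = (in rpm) 0.4837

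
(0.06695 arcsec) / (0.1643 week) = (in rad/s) 3.266e-12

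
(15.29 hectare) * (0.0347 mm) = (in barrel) 33.37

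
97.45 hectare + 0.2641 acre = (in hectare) 97.56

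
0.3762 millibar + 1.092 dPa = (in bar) 0.0003773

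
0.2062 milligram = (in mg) 0.2062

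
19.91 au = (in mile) 1.851e+09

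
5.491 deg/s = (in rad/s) 0.09584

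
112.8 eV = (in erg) 1.807e-10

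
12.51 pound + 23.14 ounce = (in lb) 13.96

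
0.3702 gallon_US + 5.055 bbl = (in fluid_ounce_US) 2.722e+04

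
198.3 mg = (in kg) 0.0001983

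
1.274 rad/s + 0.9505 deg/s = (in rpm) 12.32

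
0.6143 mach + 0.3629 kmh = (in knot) 406.8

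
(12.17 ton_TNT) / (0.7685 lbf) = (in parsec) 4.827e-07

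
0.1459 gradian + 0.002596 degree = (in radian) 0.002337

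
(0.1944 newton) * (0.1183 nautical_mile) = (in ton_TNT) 1.018e-08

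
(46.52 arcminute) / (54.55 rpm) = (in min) 3.948e-05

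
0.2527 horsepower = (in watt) 188.4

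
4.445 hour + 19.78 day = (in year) 0.0547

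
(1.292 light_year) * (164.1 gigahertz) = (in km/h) 7.221e+27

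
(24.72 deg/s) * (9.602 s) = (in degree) 237.4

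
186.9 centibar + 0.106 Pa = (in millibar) 1869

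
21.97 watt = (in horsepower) 0.02946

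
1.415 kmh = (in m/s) 0.3931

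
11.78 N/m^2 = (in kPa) 0.01178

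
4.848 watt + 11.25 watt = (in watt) 16.1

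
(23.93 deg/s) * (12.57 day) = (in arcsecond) 9.356e+10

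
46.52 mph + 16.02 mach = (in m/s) 5476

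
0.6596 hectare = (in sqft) 7.1e+04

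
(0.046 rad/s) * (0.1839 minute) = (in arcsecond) 1.047e+05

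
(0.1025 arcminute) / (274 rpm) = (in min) 1.732e-08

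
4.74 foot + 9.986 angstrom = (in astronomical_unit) 9.658e-12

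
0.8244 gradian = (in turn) 0.002061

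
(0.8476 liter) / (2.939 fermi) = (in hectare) 2.884e+07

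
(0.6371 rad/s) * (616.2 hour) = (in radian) 1.413e+06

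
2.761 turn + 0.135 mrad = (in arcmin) 5.964e+04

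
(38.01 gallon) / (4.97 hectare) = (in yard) 3.166e-06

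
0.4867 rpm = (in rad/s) 0.05097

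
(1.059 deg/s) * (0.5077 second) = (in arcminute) 32.26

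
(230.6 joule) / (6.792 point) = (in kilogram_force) 9814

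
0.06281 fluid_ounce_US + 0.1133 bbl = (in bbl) 0.1133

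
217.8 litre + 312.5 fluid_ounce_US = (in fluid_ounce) 7677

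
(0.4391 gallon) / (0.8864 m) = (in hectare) 1.875e-07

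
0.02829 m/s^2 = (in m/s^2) 0.02829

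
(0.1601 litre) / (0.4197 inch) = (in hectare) 1.502e-06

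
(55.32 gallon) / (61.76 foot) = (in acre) 2.749e-06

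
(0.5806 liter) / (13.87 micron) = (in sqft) 450.6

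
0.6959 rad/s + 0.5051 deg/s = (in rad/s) 0.7047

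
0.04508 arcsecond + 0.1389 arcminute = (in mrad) 0.04062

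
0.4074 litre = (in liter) 0.4074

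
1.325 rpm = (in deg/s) 7.95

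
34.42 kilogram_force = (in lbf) 75.88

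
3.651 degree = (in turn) 0.01014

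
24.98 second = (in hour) 0.006939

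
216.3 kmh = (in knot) 116.8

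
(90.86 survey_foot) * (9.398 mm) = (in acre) 6.431e-05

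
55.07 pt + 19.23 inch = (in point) 1440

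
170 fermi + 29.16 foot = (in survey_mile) 0.005523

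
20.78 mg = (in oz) 0.000733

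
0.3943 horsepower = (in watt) 294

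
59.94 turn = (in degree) 2.158e+04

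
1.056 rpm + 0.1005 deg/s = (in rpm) 1.073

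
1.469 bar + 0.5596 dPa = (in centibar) 146.9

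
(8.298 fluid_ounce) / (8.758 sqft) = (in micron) 301.6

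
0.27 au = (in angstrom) 4.039e+20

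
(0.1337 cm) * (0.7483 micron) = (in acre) 2.472e-13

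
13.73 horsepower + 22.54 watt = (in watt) 1.026e+04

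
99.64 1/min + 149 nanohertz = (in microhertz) 1.661e+06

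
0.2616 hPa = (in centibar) 0.02616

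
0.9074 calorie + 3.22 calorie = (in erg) 1.727e+08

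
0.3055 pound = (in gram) 138.6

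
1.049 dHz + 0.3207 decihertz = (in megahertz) 1.37e-07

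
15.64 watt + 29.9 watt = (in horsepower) 0.06107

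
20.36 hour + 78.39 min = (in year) 0.002473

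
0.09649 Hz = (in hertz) 0.09649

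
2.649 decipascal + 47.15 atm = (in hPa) 4.777e+04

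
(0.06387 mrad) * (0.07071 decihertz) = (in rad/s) 4.516e-07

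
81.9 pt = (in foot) 0.09479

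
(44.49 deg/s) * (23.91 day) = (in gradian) 1.021e+08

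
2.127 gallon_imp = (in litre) 9.67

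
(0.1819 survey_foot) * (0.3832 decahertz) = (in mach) 0.000624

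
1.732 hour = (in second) 6235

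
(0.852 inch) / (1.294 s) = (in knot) 0.03251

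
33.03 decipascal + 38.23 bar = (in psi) 554.5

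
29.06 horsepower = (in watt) 2.167e+04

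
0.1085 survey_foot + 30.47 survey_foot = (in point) 2.642e+04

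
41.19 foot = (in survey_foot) 41.19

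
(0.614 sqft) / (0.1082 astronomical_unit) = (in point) 9.99e-09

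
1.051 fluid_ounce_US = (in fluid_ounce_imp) 1.094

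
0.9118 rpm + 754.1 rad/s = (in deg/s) 4.321e+04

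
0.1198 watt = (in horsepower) 0.0001607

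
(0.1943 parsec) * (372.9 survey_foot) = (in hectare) 6.814e+13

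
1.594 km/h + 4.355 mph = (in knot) 4.645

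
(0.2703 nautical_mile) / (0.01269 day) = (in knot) 0.8875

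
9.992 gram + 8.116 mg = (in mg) 1e+04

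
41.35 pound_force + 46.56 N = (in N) 230.5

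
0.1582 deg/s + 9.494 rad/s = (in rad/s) 9.497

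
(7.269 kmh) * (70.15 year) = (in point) 1.266e+13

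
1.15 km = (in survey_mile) 0.7146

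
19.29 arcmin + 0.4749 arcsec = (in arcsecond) 1158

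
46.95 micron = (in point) 0.1331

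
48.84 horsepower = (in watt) 3.642e+04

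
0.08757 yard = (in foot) 0.2627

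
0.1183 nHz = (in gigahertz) 1.183e-19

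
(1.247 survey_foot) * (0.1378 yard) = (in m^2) 0.04789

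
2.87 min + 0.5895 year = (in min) 3.098e+05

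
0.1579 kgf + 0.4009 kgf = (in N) 5.48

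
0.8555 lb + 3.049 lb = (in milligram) 1.771e+06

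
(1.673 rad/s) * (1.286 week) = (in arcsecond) 2.684e+11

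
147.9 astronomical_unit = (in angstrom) 2.213e+23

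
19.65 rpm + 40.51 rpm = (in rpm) 60.16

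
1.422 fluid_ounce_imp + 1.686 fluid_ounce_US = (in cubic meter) 9.026e-05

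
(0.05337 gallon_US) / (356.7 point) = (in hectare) 1.605e-07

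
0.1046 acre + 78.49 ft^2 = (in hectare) 0.04306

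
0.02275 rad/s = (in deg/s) 1.303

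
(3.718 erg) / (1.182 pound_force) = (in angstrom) 707.1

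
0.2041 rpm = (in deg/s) 1.225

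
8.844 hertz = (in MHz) 8.844e-06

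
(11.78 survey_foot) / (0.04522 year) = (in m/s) 2.518e-06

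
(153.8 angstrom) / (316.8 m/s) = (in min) 8.091e-13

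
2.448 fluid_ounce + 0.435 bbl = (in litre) 69.23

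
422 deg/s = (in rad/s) 7.365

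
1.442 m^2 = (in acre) 0.0003563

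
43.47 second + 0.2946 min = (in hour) 0.01699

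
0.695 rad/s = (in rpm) 6.637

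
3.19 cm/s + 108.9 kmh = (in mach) 0.08893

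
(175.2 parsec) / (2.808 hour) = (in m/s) 5.348e+14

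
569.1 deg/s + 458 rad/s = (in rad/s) 467.9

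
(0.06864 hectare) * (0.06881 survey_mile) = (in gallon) 2.008e+07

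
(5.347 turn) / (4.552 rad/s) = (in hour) 0.00205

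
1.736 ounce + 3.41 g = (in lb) 0.116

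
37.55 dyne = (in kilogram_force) 3.829e-05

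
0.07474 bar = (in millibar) 74.74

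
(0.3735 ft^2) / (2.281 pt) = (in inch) 1698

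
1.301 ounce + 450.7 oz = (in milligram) 1.281e+07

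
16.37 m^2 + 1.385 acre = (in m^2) 5621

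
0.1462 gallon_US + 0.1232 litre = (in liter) 0.6766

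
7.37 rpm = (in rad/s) 0.7718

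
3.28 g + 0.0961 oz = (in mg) 6004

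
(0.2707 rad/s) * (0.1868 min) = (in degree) 173.8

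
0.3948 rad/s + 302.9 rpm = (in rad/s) 32.11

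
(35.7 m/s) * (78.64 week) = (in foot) 5.571e+09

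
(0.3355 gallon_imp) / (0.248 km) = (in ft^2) 6.62e-05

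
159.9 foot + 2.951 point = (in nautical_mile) 0.02632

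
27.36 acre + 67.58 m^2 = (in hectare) 11.08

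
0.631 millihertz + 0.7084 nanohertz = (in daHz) 6.31e-05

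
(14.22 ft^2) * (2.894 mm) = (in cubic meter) 0.003823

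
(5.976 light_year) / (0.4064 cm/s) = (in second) 1.391e+19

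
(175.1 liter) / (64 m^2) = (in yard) 0.002992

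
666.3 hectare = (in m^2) 6.663e+06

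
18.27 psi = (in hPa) 1260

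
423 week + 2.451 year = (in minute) 5.552e+06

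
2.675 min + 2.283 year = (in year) 2.283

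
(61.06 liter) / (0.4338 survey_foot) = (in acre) 0.0001141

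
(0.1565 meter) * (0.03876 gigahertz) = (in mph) 1.357e+07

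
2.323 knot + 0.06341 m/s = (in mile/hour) 2.815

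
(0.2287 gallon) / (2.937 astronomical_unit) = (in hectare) 1.97e-19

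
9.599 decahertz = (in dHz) 959.9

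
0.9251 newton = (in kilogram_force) 0.09433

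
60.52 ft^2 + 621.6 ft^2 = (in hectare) 0.006337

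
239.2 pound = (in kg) 108.5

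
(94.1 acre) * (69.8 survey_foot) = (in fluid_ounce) 2.74e+11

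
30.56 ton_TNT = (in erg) 1.279e+18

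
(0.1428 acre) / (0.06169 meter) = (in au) 6.262e-08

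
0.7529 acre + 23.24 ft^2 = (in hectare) 0.3049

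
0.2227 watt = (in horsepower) 0.0002986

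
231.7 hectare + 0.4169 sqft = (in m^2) 2.317e+06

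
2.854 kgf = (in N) 27.99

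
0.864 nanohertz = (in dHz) 8.64e-09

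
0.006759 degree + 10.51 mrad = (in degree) 0.6089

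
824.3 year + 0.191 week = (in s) 2.6e+10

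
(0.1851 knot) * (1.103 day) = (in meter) 9075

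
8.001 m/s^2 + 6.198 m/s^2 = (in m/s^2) 14.2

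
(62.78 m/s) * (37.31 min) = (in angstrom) 1.405e+15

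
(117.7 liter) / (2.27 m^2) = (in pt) 147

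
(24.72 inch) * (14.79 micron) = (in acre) 2.295e-09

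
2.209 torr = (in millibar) 2.945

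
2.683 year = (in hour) 2.35e+04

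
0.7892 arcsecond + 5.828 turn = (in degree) 2098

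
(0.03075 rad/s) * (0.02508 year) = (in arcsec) 5.017e+09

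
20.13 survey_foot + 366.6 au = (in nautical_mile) 2.961e+10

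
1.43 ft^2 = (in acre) 3.283e-05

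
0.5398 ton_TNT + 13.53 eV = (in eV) 1.41e+28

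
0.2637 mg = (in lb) 5.814e-07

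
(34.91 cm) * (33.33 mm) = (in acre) 2.875e-06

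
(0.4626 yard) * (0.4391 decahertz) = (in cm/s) 185.7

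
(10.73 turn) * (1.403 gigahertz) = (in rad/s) 9.459e+10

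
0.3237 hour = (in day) 0.01349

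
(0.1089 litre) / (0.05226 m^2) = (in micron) 2084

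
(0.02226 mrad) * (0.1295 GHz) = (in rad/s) 2883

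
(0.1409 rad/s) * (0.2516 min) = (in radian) 2.127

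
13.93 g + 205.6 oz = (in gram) 5843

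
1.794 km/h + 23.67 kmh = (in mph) 15.82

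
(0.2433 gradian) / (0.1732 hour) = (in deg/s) 0.0003512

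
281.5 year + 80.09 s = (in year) 281.5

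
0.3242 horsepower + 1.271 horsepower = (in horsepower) 1.595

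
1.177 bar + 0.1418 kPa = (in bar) 1.178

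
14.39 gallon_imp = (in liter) 65.42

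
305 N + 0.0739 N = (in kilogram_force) 31.11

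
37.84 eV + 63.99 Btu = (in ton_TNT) 1.614e-05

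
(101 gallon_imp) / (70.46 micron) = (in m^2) 6517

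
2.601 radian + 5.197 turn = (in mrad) 3.525e+04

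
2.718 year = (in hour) 2.381e+04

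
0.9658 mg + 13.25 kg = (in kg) 13.25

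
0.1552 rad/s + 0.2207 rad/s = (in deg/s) 21.54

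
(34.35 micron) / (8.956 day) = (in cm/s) 4.439e-09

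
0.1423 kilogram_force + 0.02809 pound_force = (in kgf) 0.155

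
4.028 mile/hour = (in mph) 4.028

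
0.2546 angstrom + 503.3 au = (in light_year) 0.007958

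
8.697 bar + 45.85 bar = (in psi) 791.1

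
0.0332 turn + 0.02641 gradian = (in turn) 0.03327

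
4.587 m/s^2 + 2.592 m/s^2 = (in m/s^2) 7.179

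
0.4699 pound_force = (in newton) 2.09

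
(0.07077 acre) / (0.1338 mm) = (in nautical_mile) 1156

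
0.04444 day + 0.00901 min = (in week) 0.006349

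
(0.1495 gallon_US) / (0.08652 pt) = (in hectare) 0.001854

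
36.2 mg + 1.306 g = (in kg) 0.001342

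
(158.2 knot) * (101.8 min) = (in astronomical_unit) 3.323e-06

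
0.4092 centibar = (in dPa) 4092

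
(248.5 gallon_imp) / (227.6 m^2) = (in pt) 14.07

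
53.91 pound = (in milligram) 2.445e+07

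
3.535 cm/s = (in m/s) 0.03535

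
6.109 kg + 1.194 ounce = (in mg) 6.143e+06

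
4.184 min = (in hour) 0.06973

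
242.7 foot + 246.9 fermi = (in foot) 242.7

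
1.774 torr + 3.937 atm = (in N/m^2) 3.992e+05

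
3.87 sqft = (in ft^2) 3.87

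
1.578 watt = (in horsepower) 0.002116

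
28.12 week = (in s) 1.701e+07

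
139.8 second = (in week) 0.0002312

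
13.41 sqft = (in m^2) 1.246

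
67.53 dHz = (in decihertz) 67.53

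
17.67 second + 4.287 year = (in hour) 3.755e+04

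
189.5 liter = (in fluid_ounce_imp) 6669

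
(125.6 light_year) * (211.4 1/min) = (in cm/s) 4.187e+20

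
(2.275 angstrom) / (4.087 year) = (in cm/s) 1.765e-16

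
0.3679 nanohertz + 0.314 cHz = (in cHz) 0.314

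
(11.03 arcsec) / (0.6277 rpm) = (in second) 0.0008135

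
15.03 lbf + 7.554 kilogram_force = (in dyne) 1.409e+07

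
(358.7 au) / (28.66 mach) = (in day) 6.364e+04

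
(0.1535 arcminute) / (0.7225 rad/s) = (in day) 7.153e-10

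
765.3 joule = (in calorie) 182.9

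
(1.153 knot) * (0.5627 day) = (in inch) 1.135e+06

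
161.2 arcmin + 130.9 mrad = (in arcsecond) 3.667e+04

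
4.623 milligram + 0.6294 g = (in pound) 0.001398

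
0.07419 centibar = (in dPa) 741.9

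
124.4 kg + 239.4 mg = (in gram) 1.244e+05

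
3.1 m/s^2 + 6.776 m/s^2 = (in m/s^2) 9.876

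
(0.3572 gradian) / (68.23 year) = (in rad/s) 2.608e-12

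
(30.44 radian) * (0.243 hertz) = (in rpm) 70.64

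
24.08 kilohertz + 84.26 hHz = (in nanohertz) 3.251e+13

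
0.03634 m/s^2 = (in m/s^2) 0.03634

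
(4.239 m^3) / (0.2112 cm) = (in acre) 0.496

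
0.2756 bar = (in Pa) 2.756e+04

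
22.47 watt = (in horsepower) 0.03013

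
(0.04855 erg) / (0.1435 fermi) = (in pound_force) 7.606e+06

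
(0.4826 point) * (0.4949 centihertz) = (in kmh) 3.033e-06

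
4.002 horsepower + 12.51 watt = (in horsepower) 4.019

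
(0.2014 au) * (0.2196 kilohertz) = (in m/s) 6.616e+12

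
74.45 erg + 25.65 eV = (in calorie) 1.779e-06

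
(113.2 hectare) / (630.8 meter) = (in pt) 5.087e+06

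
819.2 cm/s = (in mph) 18.32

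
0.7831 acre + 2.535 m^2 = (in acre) 0.7837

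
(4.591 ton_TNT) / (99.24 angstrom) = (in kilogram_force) 1.974e+17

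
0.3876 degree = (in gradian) 0.4307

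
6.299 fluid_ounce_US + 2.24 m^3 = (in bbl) 14.09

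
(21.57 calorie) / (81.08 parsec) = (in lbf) 8.109e-18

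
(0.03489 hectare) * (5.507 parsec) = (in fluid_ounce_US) 2.005e+24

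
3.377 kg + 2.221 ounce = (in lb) 7.584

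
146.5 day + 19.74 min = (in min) 2.11e+05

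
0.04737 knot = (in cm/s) 2.437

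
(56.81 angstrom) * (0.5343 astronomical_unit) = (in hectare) 0.04541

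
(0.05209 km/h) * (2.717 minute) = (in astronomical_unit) 1.577e-11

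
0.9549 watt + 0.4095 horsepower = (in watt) 306.3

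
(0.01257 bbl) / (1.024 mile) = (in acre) 2.997e-10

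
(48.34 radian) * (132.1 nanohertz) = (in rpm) 6.098e-05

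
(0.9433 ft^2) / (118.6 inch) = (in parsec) 9.428e-19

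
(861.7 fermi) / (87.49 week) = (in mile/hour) 3.643e-20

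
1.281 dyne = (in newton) 1.281e-05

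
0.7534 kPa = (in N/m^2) 753.4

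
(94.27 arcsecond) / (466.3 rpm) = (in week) 1.548e-11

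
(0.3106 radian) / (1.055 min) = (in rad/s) 0.004907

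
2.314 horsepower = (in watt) 1726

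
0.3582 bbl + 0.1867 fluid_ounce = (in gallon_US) 15.05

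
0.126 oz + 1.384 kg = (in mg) 1.388e+06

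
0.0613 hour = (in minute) 3.678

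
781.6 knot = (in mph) 899.4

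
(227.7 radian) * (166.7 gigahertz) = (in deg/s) 2.175e+15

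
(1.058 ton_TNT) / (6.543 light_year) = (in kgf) 7.292e-09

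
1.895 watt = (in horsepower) 0.002541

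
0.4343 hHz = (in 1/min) 2606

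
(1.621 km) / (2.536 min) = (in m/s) 10.65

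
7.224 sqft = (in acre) 0.0001658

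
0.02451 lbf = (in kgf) 0.01112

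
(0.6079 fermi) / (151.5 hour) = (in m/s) 1.115e-21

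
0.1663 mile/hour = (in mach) 0.0002183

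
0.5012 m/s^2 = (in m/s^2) 0.5012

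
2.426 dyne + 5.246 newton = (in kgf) 0.5349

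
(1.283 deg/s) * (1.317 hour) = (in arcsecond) 2.19e+07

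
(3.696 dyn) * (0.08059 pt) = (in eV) 6.558e+09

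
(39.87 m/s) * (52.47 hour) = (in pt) 2.135e+10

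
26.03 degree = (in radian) 0.4543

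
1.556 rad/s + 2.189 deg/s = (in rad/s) 1.594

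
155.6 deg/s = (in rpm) 25.93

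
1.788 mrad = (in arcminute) 6.147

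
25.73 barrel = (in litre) 4091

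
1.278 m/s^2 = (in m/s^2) 1.278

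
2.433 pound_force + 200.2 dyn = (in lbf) 2.433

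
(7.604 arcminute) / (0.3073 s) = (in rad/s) 0.007198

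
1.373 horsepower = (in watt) 1024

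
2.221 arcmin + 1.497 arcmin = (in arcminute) 3.718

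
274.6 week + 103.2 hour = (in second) 1.664e+08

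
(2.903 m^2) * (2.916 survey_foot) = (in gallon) 681.6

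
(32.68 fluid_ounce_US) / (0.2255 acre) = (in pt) 0.003002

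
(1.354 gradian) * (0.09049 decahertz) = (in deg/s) 1.103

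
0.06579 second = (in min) 0.001097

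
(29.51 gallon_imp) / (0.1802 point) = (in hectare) 0.211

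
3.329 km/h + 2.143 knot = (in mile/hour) 4.535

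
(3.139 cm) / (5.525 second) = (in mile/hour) 0.01271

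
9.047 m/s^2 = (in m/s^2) 9.047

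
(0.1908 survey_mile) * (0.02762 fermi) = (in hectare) 8.481e-19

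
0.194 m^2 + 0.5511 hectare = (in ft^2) 5.932e+04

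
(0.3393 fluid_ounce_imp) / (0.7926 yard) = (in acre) 3.287e-09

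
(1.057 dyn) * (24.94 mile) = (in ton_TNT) 1.014e-10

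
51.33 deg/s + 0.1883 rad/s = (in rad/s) 1.084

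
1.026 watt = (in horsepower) 0.001376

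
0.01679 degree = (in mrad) 0.293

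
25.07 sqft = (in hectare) 0.0002329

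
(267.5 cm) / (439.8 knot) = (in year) 3.749e-10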